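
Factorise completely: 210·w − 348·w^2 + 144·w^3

Pull out the common factor 6·w, then factor the remaining trinomial.

6·w·(4·w − 5)·(6·w − 7)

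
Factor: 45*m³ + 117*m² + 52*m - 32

(3*m + 4)*(3*m - 1)*(5*m + 8)

Trying the rational-root candidates, m = -4/3 is a root, so (3*m + 4) divides it; the quotient is 15*m² + 19*m - 8.
The remaining quadratic factors as (3*m - 1)(5*m + 8).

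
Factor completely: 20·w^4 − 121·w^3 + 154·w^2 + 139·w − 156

(4·w − 13)·(5·w − 4)·(w + 1)·(w − 3)

By the rational root theorem, w = 3 is a root, so (w − 3) divides it; the quotient is 20·w^3 − 61·w^2 − 29·w + 52.
Then w = −1 is a root, giving the factor (w + 1) and quotient 20·w^2 − 81·w + 52.
The remaining quadratic factors as (5·w − 4)(4·w − 13).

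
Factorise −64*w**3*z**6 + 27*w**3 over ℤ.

Every term has a factor of w**3; factoring it out leaves −64*z**6 + 27.
Recognize a difference of cubes with the parts 3 and 4*z**2.

−w**3*(4*z**2 − 3)*(16*z**4 + 12*z**2 + 9)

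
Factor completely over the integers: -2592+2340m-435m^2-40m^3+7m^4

By the rational root theorem, m = 3 is a root, so (m-3) divides it; the quotient is 7m^3-19m^2-492m+864.
Next, m = 9 is a root, so (m-9) is a factor; dividing leaves 7m^2+44m-96.
The remaining quadratic factors as (7m-12)(m+8).

(7m-12)(m+8)(m-3)(m-9)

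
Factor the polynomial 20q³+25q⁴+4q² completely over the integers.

Every term has a factor of q²; factoring it out leaves 25q²+20q+4.
Recognize a perfect-square trinomial with the parts 2 and 5q.

q²(5q+2)²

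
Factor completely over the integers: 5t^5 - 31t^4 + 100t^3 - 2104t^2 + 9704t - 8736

Trying the rational-root candidates, t = 7 is a root, so (t - 7) divides it; the quotient is 5t^4 + 4t^3 + 128t^2 - 1208t + 1248.
Then t = 6/5 is a root, so (5t - 6) divides it; the quotient is t^3 + 2t^2 + 28t - 208.
Then t = 4 is a root, giving the factor (t - 4) and quotient t^2 + 6t + 52.
The quadratic t^2 + 6t + 52 has discriminant -172 < 0 and is irreducible over ℤ.

(5t - 6)(t - 4)(t - 7)(t^2 + 6t + 52)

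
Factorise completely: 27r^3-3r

3r(3r+1)(3r-1)

Every term has a factor of 3r. Then 9r^2-1 = (3r)² − (1)².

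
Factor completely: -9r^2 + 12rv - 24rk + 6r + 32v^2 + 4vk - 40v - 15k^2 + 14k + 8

Group: -3r(3r - 8v + 5k + 2) + (-4v - 3k + 4)(3r - 8v + 5k + 2); both groups contain (3r - 8v + 5k + 2).

-(3r + 4v + 3k - 4)(3r - 8v + 5k + 2)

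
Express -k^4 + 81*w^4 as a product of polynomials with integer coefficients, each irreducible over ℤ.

Difference of squares twice: with A = 3*w and B = k, A⁴ − B⁴ = (A² − B²)(A² + B²), and A² − B² factors again.

(3*w - k)*(3*w + k)*(9*w^2 + k^2)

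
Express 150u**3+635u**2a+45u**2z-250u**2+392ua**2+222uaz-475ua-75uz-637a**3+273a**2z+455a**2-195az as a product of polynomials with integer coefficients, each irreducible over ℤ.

Group: 10u(15u**2+74ua-25u+91a**2-65a) + (-7a+3z)(15u**2+74ua-25u+91a**2-65a); both groups contain (15u**2+74ua-25u+91a**2-65a), so (10u-7a+3z) is a factor with cofactor 15u**2+74ua-25u+91a**2-65a.
The cofactor groups again: 15u**2+74ua-25u+91a**2-65a = 3u(5u+13a) + (7a-5)(5u+13a); both groups contain (5u+13a), giving (3u+7a-5)(5u+13a).

(10u-7a+3z)(5u+13a)(3u+7a-5)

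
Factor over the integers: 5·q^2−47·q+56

Need a pair with product 5·56 = 280 and sum −47: that's −7 and −40.
Split the middle term: 5·q^2−7·q − 40·q+56 = q·(5·q−7) − 8·(5·q−7).

(5·q−7)·(q−8)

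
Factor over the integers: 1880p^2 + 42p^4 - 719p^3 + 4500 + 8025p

(2p - 15)(3p + 5)(7p + 5)(p - 12)

Testing divisors of the constant over divisors of the leading coefficient, p = 15/2 is a root, so (2p - 15) divides it; the quotient is 21p^3 - 202p^2 - 575p - 300.
Then p = -5/3 is a root, so (3p + 5) divides it; the quotient is 7p^2 - 79p - 60.
The remaining quadratic factors as (7p + 5)(p - 12).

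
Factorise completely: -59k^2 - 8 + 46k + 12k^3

Among the possible rational roots, k = 2/3 is a root, so (3k - 2) is a factor; dividing leaves 4k^2 - 17k + 4.
The remaining quadratic factors as (4k - 1)(k - 4).

(3k - 2)(4k - 1)(k - 4)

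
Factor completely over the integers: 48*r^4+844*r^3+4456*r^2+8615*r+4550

Testing divisors of the constant over divisors of the leading coefficient, r = -7/2 is a root, so (2*r+7) is a factor; dividing leaves 24*r^3+338*r^2+1045*r+650.
Next, r = -10 is a root, giving the factor (r+10) and quotient 24*r^2+98*r+65.
The remaining quadratic factors as (4*r+13)(6*r+5).

(2*r+7)*(4*r+13)*(6*r+5)*(r+10)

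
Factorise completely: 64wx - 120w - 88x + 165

(8w - 11)(8x - 15)

Group as (64wx - 120w) + (-88x + 165) = 8w(8x - 15) - 11(8x - 15).
Both groups share the factor (8x - 15).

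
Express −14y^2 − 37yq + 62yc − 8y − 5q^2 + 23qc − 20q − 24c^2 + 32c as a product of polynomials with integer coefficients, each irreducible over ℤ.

−(7y + q − 3c + 4)(2y + 5q − 8c)

Group: −2y(7y + q − 3c + 4) + (−5q + 8c)(7y + q − 3c + 4); both groups contain (7y + q − 3c + 4).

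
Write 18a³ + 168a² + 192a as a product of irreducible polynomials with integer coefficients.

Pull out the common factor 6a, then factor the remaining trinomial.

6a(3a + 4)(a + 8)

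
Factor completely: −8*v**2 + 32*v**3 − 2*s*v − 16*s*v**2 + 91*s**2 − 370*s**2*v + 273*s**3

Group: 7*s*(39*s**2 − 64*s*v + 13*s + 16*v**2 − 4*v) + 2*v*(39*s**2 − 64*s*v + 13*s + 16*v**2 − 4*v); both groups contain (39*s**2 − 64*s*v + 13*s + 16*v**2 − 4*v), so (7*s + 2*v) is a factor with cofactor 39*s**2 − 64*s*v + 13*s + 16*v**2 − 4*v.
The cofactor groups again: 39*s**2 − 64*s*v + 13*s + 16*v**2 − 4*v = 13*s*(3*s − 4*v + 1) − 4*v*(3*s − 4*v + 1); both groups contain (3*s − 4*v + 1), giving (13*s − 4*v)*(3*s − 4*v + 1).

(13*s − 4*v)*(3*s − 4*v + 1)*(7*s + 2*v)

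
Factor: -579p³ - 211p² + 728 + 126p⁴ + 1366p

(3p - 13)(6p + 7)(7p + 4)(p - 2)

Trying the rational-root candidates, p = -4/7 is a root, so (7p + 4) is a factor; dividing leaves 18p³ - 93p² + 23p + 182.
Then p = 13/3 is a root, so (3p - 13) is a factor; dividing leaves 6p² - 5p - 14.
The remaining quadratic factors as (6p + 7)(p - 2).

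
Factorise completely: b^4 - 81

(b)⁴ − (3)⁴ = ((b)² − (3)²)((b)² + (3)²); the first factor splits again, the second (b^2 + 9) is irreducible.

(b + 3)(b - 3)(b^2 + 9)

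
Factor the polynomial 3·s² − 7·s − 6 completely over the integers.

(3·s + 2)·(s − 3)

Need a pair with product 3·(−6) = −18 and sum −7: that's −9 and 2.
Split the middle term: 3·s² − 9·s + 2·s − 6 = 3·s·(s − 3) + 2·(s − 3).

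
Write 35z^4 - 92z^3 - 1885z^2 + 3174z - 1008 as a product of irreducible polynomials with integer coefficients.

(5z - 6)(7z - 3)(z + 7)(z - 8)

Trying the rational-root candidates, z = 8 is a root, so (z - 8) is a factor; dividing leaves 35z^3 + 188z^2 - 381z + 126.
Then z = 6/5 is a root, so (5z - 6) is a factor; dividing leaves 7z^2 + 46z - 21.
The remaining quadratic factors as (z + 7)(7z - 3).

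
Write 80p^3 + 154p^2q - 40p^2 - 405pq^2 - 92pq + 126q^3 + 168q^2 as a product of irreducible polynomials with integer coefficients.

Group: 8p(10p^2 + 23pq - 42q^2) + (-3q - 4)(10p^2 + 23pq - 42q^2); both groups contain (10p^2 + 23pq - 42q^2), so (8p - 3q - 4) is a factor with cofactor 10p^2 + 23pq - 42q^2.
The cofactor groups again: 10p^2 + 23pq - 42q^2 = 2p(5p - 6q) + 7q(5p - 6q); both groups contain (5p - 6q), giving (2p + 7q)(5p - 6q).

(2p + 7q)(5p - 6q)(8p - 3q - 4)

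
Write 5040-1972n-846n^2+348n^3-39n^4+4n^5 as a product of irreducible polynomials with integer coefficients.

By the rational root theorem, n = -9/4 is a root, so (4n+9) is a factor; dividing leaves n^4-12n^3+114n^2-468n+560.
Next, n = 2 is a root, so (n-2) divides it; the quotient is n^3-10n^2+94n-280.
Continuing, n = 4 is a root, so (n-4) is a factor; dividing leaves n^2-6n+70.
The quadratic n^2-6n+70 has discriminant -244 < 0 and is irreducible over ℤ.

(4n+9)(n-2)(n-4)(n^2-6n+70)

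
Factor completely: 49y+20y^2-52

(4y+13)(5y-4)

Need a pair with product 20·(-52) = -1040 and sum 49: that's -16 and 65.
Split the middle term: 20y^2-16y + 65y-52 = 4y(5y-4) + 13(5y-4).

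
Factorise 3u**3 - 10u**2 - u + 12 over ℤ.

Testing divisors of the constant over divisors of the leading coefficient, u = -1 is a root, so (u + 1) is a factor; dividing leaves 3u**2 - 13u + 12.
The remaining quadratic factors as (u - 3)(3u - 4).

(3u - 4)(u + 1)(u - 3)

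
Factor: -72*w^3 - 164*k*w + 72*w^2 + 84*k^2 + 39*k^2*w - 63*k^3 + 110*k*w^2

Group: 7*k*(-9*k^2 - 6*k*w + 12*k + 8*w^2 - 8*w) - 9*w*(-9*k^2 - 6*k*w + 12*k + 8*w^2 - 8*w); both groups contain (-9*k^2 - 6*k*w + 12*k + 8*w^2 - 8*w), so (7*k - 9*w) is a factor with cofactor -9*k^2 - 6*k*w + 12*k + 8*w^2 - 8*w.
The cofactor groups again: -9*k^2 - 6*k*w + 12*k + 8*w^2 - 8*w = -3*k*(3*k - 2*w) + (-4*w + 4)*(3*k - 2*w); both groups contain (3*k - 2*w), giving -(3*k + 4*w - 4)*(3*k - 2*w).

-(3*k + 4*w - 4)*(3*k - 2*w)*(7*k - 9*w)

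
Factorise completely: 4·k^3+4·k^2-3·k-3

Group as (4·k^3-3·k) + (4·k^2-3) = k·(4·k^2-3) + (4·k^2-3).
Both groups share the factor (4·k^2-3).

(k+1)·(4·k^2-3)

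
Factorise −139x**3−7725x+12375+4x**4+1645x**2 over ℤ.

(4x−15)(x−11)(x−15)(x−5)

By the rational root theorem, x = 11 is a root, so (x−11) is a factor; dividing leaves 4x**3−95x**2+600x−1125.
Continuing, x = 5 is a root, giving the factor (x−5) and quotient 4x**2−75x+225.
The remaining quadratic factors as (x−15)(4x−15).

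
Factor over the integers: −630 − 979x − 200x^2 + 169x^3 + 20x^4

By the rational root theorem, x = −5/4 is a root, giving the factor (4x + 5) and quotient 5x^3 + 36x^2 − 95x − 126.
Then x = −1 is a root, so (x + 1) is a factor; dividing leaves 5x^2 + 31x − 126.
The remaining quadratic factors as (x + 9)(5x − 14).

(4x + 5)(5x − 14)(x + 1)(x + 9)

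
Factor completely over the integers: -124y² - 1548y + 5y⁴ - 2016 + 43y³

Testing divisors of the constant over divisors of the leading coefficient, y = 6 is a root, so (y - 6) divides it; the quotient is 5y³ + 73y² + 314y + 336.
Then y = -8/5 is a root, so (5y + 8) divides it; the quotient is y² + 13y + 42.
The remaining quadratic factors as (y + 6)(y + 7).

(5y + 8)(y + 6)(y + 7)(y - 6)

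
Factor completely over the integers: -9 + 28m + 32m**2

(4m - 1)(8m + 9)

Need a pair with product 32·(-9) = -288 and sum 28: that's -8 and 36.
Split the middle term: 32m**2 - 8m + 36m - 9 = 8m(4m - 1) + 9(4m - 1).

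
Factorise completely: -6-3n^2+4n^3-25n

By the rational root theorem, n = 3 is a root, giving the factor (n-3) and quotient 4n^2+9n+2.
The remaining quadratic factors as (n+2)(4n+1).

(4n+1)(n+2)(n-3)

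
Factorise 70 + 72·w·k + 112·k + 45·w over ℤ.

Group as (72·w·k + 45·w) + (112·k + 70) = 9·w·(8·k + 5) + 14·(8·k + 5).
Both groups share the factor (8·k + 5).

(8·k + 5)·(9·w + 14)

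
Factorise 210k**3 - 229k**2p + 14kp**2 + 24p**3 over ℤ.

(15k + 4p)(2k - p)(7k - 6p)

Group: 7k(30k**2 - 7kp - 4p**2) - 6p(30k**2 - 7kp - 4p**2); both groups contain (30k**2 - 7kp - 4p**2), so (7k - 6p) is a factor with cofactor 30k**2 - 7kp - 4p**2.
The cofactor groups again: 30k**2 - 7kp - 4p**2 = 2k(15k + 4p) - p(15k + 4p); both groups contain (15k + 4p), giving (2k - p)(15k + 4p).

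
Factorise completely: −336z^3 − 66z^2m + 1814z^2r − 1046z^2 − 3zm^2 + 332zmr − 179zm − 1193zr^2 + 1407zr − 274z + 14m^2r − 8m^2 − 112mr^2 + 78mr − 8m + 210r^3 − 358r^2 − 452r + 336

−(3z − 14r + 8)(8z + m − 3r + 7)(14z + m − 5r − 6)

Group: 14z(−24z^2 − 3zm + 121zr − 85z + 14mr − 8m − 42r^2 + 122r − 56) + (m − 5r − 6)(−24z^2 − 3zm + 121zr − 85z + 14mr − 8m − 42r^2 + 122r − 56); both groups contain (−24z^2 − 3zm + 121zr − 85z + 14mr − 8m − 42r^2 + 122r − 56), so (14z + m − 5r − 6) is a factor with cofactor −24z^2 − 3zm + 121zr − 85z + 14mr − 8m − 42r^2 + 122r − 56.
The cofactor groups again: −24z^2 − 3zm + 121zr − 85z + 14mr − 8m − 42r^2 + 122r − 56 = −8z(3z − 14r + 8) + (−m + 3r − 7)(3z − 14r + 8); both groups contain (3z − 14r + 8), giving −(8z + m − 3r + 7)(3z − 14r + 8).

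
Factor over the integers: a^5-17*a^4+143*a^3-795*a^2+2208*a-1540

Among the possible rational roots, a = 7 is a root, so (a-7) divides it; the quotient is a^4-10*a^3+73*a^2-284*a+220.
Next, a = 1 is a root, giving the factor (a-1) and quotient a^3-9*a^2+64*a-220.
Then a = 5 is a root, so (a-5) divides it; the quotient is a^2-4*a+44.
The quadratic a^2-4*a+44 has discriminant -160 < 0 and is irreducible over ℤ.

(a-1)*(a-5)*(a-7)*(a^2-4*a+44)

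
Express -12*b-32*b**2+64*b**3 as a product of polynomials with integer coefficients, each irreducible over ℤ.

4*b*(4*b+1)*(4*b-3)

Pull out the common factor 4*b, then factor the remaining trinomial.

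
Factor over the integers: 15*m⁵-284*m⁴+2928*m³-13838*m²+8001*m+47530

By the rational root theorem, m = 7 is a root, so (m-7) divides it; the quotient is 15*m⁴-179*m³+1675*m²-2113*m-6790.
Then m = 10/3 is a root, giving the factor (3*m-10) and quotient 5*m³-43*m²+415*m+679.
Then m = -7/5 is a root, so (5*m+7) is a factor; dividing leaves m²-10*m+97.
The quadratic m²-10*m+97 has discriminant -288 < 0 and is irreducible over ℤ.

(3*m-10)*(5*m+7)*(m-7)*(m²-10*m+97)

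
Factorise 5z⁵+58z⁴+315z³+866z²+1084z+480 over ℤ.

(5z+8)(z+1)(z+3)(z²+6z+20)

By the rational root theorem, z = -3 is a root, so (z+3) divides it; the quotient is 5z⁴+43z³+186z²+308z+160.
Next, z = -1 is a root, so (z+1) is a factor; dividing leaves 5z³+38z²+148z+160.
Then z = -8/5 is a root, giving the factor (5z+8) and quotient z²+6z+20.
The quadratic z²+6z+20 has discriminant -44 < 0 and is irreducible over ℤ.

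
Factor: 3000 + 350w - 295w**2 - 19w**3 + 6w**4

(2w - 15)(3w + 10)(w + 5)(w - 4)

Trying the rational-root candidates, w = 15/2 is a root, giving the factor (2w - 15) and quotient 3w**3 + 13w**2 - 50w - 200.
Next, w = -5 is a root, giving the factor (w + 5) and quotient 3w**2 - 2w - 40.
The remaining quadratic factors as (3w + 10)(w - 4).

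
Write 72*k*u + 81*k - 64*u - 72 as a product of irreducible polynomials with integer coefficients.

Group as (72*k*u + 81*k) + (-64*u - 72) = 9*k*(8*u + 9) - 8*(8*u + 9).
Both groups share the factor (8*u + 9).

(8*u + 9)*(9*k - 8)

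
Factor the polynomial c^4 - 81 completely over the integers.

Difference of squares twice: with A = c and B = 3, A⁴ − B⁴ = (A² − B²)(A² + B²), and A² − B² factors again.

(c + 3)·(c - 3)·(c^2 + 9)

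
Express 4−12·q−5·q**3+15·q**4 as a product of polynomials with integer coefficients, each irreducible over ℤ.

Group as (15·q**4−12·q) + (−5·q**3+4) = 3·q·(5·q**3−4) − (5·q**3−4).
Both groups share the factor (5·q**3−4).

(3·q−1)·(5·q**3−4)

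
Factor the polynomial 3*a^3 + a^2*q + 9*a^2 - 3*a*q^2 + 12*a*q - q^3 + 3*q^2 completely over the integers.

(3*a + q)*(a + q)*(a - q + 3)

Group: a*(3*a^2 + 4*a*q + q^2) + (-q + 3)*(3*a^2 + 4*a*q + q^2); both groups contain (3*a^2 + 4*a*q + q^2), so (a - q + 3) is a factor with cofactor 3*a^2 + 4*a*q + q^2.
The cofactor groups again: 3*a^2 + 4*a*q + q^2 = a*(3*a + q) + q*(3*a + q); both groups contain (3*a + q), giving (a + q)*(3*a + q).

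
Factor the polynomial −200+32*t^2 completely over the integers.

8*(2*t+5)*(2*t−5)

Every term has a factor of 8. Then 4*t^2−25 = (2*t)² − (5)².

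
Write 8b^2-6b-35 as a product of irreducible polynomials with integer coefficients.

(2b-5)(4b+7)

Need a pair with product 8·(-35) = -280 and sum -6: that's 14 and -20.
Split the middle term: 8b^2+14b - 20b-35 = 2b(4b+7) - 5(4b+7).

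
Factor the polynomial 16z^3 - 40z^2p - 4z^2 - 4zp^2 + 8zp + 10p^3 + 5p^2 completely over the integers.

(4z - 2p - 1)(2z - 5p)(2z + p)

Group: 4z(4z^2 - 8zp - 5p^2) + (-2p - 1)(4z^2 - 8zp - 5p^2); both groups contain (4z^2 - 8zp - 5p^2), so (4z - 2p - 1) is a factor with cofactor 4z^2 - 8zp - 5p^2.
The cofactor groups again: 4z^2 - 8zp - 5p^2 = 2z(2z + p) - 5p(2z + p); both groups contain (2z + p), giving (2z - 5p)(2z + p).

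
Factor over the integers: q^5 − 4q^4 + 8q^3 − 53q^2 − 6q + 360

(q + 2)(q − 3)(q − 4)(q^2 + q + 15)

Testing divisors of the constant over divisors of the leading coefficient, q = 3 is a root, so (q − 3) is a factor; dividing leaves q^4 − q^3 + 5q^2 − 38q − 120.
Then q = −2 is a root, so (q + 2) divides it; the quotient is q^3 − 3q^2 + 11q − 60.
Next, q = 4 is a root, giving the factor (q − 4) and quotient q^2 + q + 15.
The quadratic q^2 + q + 15 has discriminant −59 < 0 and is irreducible over ℤ.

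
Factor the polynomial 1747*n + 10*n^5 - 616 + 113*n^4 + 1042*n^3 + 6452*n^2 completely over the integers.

(2*n + 1)*(5*n - 1)*(n + 8)*(n^2 + 3*n + 77)

Trying the rational-root candidates, n = -8 is a root, so (n + 8) is a factor; dividing leaves 10*n^4 + 33*n^3 + 778*n^2 + 228*n - 77.
Next, n = 1/5 is a root, so (5*n - 1) divides it; the quotient is 2*n^3 + 7*n^2 + 157*n + 77.
Next, n = -1/2 is a root, giving the factor (2*n + 1) and quotient n^2 + 3*n + 77.
The quadratic n^2 + 3*n + 77 has discriminant -299 < 0 and is irreducible over ℤ.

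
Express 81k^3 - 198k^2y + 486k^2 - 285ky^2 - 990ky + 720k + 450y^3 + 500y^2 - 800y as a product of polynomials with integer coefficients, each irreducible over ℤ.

(3k + 5y + 10)(3k - 9y + 8)(9k - 10y)

Group: 9k(9k^2 - 12ky + 54k - 45y^2 - 50y + 80) - 10y(9k^2 - 12ky + 54k - 45y^2 - 50y + 80); both groups contain (9k^2 - 12ky + 54k - 45y^2 - 50y + 80), so (9k - 10y) is a factor with cofactor 9k^2 - 12ky + 54k - 45y^2 - 50y + 80.
The cofactor groups again: 9k^2 - 12ky + 54k - 45y^2 - 50y + 80 = 3k(3k - 9y + 8) + (5y + 10)(3k - 9y + 8); both groups contain (3k - 9y + 8), giving (3k + 5y + 10)(3k - 9y + 8).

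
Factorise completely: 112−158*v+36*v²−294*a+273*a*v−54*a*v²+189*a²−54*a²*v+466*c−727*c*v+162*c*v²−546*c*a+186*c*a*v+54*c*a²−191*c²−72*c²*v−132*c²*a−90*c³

−(9*c−3*a+2)*(2*c−2*v+7)*(5*c+9*a+9*v−8)

Group: 2*c*(−45*c²−66*c*a−81*c*v+62*c+27*a²+27*a*v−42*a−18*v+16) + (−2*v+7)*(−45*c²−66*c*a−81*c*v+62*c+27*a²+27*a*v−42*a−18*v+16); both groups contain (−45*c²−66*c*a−81*c*v+62*c+27*a²+27*a*v−42*a−18*v+16), so (2*c−2*v+7) is a factor with cofactor −45*c²−66*c*a−81*c*v+62*c+27*a²+27*a*v−42*a−18*v+16.
The cofactor groups again: −45*c²−66*c*a−81*c*v+62*c+27*a²+27*a*v−42*a−18*v+16 = −9*c*(5*c+9*a+9*v−8) + (3*a−2)*(5*c+9*a+9*v−8); both groups contain (5*c+9*a+9*v−8), giving −(9*c−3*a+2)*(5*c+9*a+9*v−8).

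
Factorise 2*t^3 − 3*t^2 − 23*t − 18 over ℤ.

Trying the rational-root candidates, t = 9/2 is a root, giving the factor (2*t − 9) and quotient t^2 + 3*t + 2.
The remaining quadratic factors as (t + 1)(t + 2).

(2*t − 9)*(t + 1)*(t + 2)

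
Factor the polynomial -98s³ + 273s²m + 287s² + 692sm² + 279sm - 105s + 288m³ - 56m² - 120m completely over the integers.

-(2s - 9m - 5)(7s + 4m - 3)(7s + 8m)

Group: 2s(-49s² - 84sm + 21s - 32m² + 24m) + (-9m - 5)(-49s² - 84sm + 21s - 32m² + 24m); both groups contain (-49s² - 84sm + 21s - 32m² + 24m), so (2s - 9m - 5) is a factor with cofactor -49s² - 84sm + 21s - 32m² + 24m.
The cofactor groups again: -49s² - 84sm + 21s - 32m² + 24m = -7s(7s + 4m - 3) - 8m(7s + 4m - 3); both groups contain (7s + 4m - 3), giving -(7s + 8m)(7s + 4m - 3).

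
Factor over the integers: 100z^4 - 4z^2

4z^2(5z + 1)(5z - 1)

Pull out the common factor 4z^2; 25z^2 - 1 is a difference of squares.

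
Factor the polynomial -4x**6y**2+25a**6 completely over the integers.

(5a**3+2x**3y)(5a**3-2x**3y)

Recognize a difference of squares with the parts 5a**3 and 2x**3y.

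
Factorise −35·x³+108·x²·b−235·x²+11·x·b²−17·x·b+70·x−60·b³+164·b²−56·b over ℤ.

Group: 5·x·(−7·x²+16·x·b−47·x+15·b²−41·b+14) − 4·b·(−7·x²+16·x·b−47·x+15·b²−41·b+14); both groups contain (−7·x²+16·x·b−47·x+15·b²−41·b+14), so (5·x−4·b) is a factor with cofactor −7·x²+16·x·b−47·x+15·b²−41·b+14.
The cofactor groups again: −7·x²+16·x·b−47·x+15·b²−41·b+14 = −7·x·(x−3·b+7) + (−5·b+2)·(x−3·b+7); both groups contain (x−3·b+7), giving −(7·x+5·b−2)·(x−3·b+7).

−(x−3·b+7)·(5·x−4·b)·(7·x+5·b−2)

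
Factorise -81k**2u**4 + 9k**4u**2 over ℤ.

9k**2u**2(k + 3u)(k - 3u)

Every term has a factor of 9k**2u**2. Then k**2 - 9u**2 = (k)² − (3u)².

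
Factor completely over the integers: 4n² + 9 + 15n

(4n + 3)(n + 3)

Need a pair with product 4·9 = 36 and sum 15: that's 12 and 3.
Split the middle term: 4n² + 12n + 3n + 9 = 4n(n + 3) + 3(n + 3).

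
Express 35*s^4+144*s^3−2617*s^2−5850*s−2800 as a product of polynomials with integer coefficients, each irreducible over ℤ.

(5*s+7)*(7*s+5)*(s+10)*(s−8)

Trying the rational-root candidates, s = −10 is a root, so (s+10) is a factor; dividing leaves 35*s^3−206*s^2−557*s−280.
Then s = −5/7 is a root, so (7*s+5) divides it; the quotient is 5*s^2−33*s−56.
The remaining quadratic factors as (5*s+7)(s−8).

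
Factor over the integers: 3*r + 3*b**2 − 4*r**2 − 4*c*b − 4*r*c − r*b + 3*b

Group: −r*(4*r + 4*c − 3*b − 3) − b*(4*r + 4*c − 3*b − 3); both groups contain (4*r + 4*c − 3*b − 3).

−(4*r + 4*c − 3*b − 3)*(r + b)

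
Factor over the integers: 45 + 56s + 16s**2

(4s + 5)(4s + 9)

Need a pair with product 16·45 = 720 and sum 56: that's 36 and 20.
Split the middle term: 16s**2 + 36s + 20s + 45 = 4s(4s + 9) + 5(4s + 9).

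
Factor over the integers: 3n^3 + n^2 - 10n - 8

Among the possible rational roots, n = -4/3 is a root, so (3n + 4) divides it; the quotient is n^2 - n - 2.
The remaining quadratic factors as (n + 1)(n - 2).

(3n + 4)(n + 1)(n - 2)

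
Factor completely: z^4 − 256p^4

Write as (z^2)² − (16p^2)², then factor z^2 − 16p^2 once more.

(z − 4p)(z + 4p)(z^2 + 16p^2)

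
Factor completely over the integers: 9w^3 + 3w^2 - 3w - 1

(3w + 1)(3w^2 - 1)

Group as (9w^3 - 3w) + (3w^2 - 1) = 3w(3w^2 - 1) + (3w^2 - 1).
Both groups share the factor (3w^2 - 1).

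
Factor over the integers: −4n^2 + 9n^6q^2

Factor out n^2 first: what remains is 9n^4q^2 − 4.
Recognize a difference of squares with the parts 3n^2q and 2.

n^2(3n^2q + 2)(3n^2q − 2)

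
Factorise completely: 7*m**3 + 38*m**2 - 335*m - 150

By the rational root theorem, m = -10 is a root, so (m + 10) divides it; the quotient is 7*m**2 - 32*m - 15.
The remaining quadratic factors as (7*m + 3)(m - 5).

(7*m + 3)*(m + 10)*(m - 5)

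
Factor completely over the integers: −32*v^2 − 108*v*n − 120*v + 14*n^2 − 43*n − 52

Group: −4*v*(8*v − n + 4) + (−14*n − 13)*(8*v − n + 4); both groups contain (8*v − n + 4).

−(8*v − n + 4)*(4*v + 14*n + 13)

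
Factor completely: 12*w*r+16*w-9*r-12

(3*r+4)*(4*w-3)

Group as (12*w*r+16*w) + (-9*r-12) = 4*w*(3*r+4) - 3*(3*r+4).
Both groups share the factor (3*r+4).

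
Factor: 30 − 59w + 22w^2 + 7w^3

Among the possible rational roots, w = −5 is a root, so (w + 5) divides it; the quotient is 7w^2 − 13w + 6.
The remaining quadratic factors as (w − 1)(7w − 6).

(7w − 6)(w + 5)(w − 1)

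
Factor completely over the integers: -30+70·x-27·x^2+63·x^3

(7·x-3)·(9·x^2+10)

Group as (63·x^3+70·x) + (-27·x^2-30) = 7·x·(9·x^2+10) - 3·(9·x^2+10).
Both groups share the factor (9·x^2+10).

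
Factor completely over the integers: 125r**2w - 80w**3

5w(5r + 4w)(5r - 4w)

Pull out the common factor 5w; 25r**2 - 16w**2 is a difference of squares.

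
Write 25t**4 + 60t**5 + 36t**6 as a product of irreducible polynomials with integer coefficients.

Every term has a factor of t**4; factoring it out leaves 36t**2 + 60t + 25.
Recognize a perfect-square trinomial with the parts 6t and 5.

t**4(6t + 5)**2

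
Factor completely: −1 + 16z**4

(2z + 1)(2z − 1)(4z**2 + 1)

(2z)⁴ − (1)⁴ = ((2z)² − (1)²)((2z)² + (1)²); the first factor splits again, the second (4z**2 + 1) is irreducible.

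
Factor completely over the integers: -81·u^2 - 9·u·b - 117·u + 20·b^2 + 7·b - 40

-(9·u - 4·b + 5)·(9·u + 5·b + 8)

Group: -9·u·(9·u + 5·b + 8) + (4·b - 5)·(9·u + 5·b + 8); both groups contain (9·u + 5·b + 8).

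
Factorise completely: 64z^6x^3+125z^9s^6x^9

x^3z^6(5zs^2x^2+4)(25z^2s^4x^4-20zs^2x^2+16)

Factor out z^6x^3 first: what remains is 125z^3s^6x^6+64.
Recognize a sum of cubes with the parts 4 and 5zs^2x^2.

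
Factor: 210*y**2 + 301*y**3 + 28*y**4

Pull out the common factor 7*y**2, then factor the remaining trinomial.

7*y**2*(4*y + 3)*(y + 10)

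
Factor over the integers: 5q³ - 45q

Factor out 5q, leaving q² - 9, which is a difference of two squares.

5q(q + 3)(q - 3)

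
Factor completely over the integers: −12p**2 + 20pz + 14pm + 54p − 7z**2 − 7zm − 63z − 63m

−(6p − 7z − 7m)(2p − z − 9)

Group: −6p(2p − z − 9) + (7z + 7m)(2p − z − 9); both groups contain (2p − z − 9).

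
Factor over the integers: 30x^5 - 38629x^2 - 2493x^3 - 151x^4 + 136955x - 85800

Among the possible rational roots, x = 15 is a root, so (x - 15) is a factor; dividing leaves 30x^4 + 299x^3 + 1992x^2 - 8749x + 5720.
Then x = 5/6 is a root, so (6x - 5) is a factor; dividing leaves 5x^3 + 54x^2 + 377x - 1144.
Then x = 11/5 is a root, so (5x - 11) divides it; the quotient is x^2 + 13x + 104.
The quadratic x^2 + 13x + 104 has discriminant -247 < 0 and is irreducible over ℤ.

(5x - 11)(6x - 5)(x - 15)(x^2 + 13x + 104)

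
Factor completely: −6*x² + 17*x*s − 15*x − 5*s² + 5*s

Group: −3*x*(2*x − 5*s + 5) + s*(2*x − 5*s + 5); both groups contain (2*x − 5*s + 5).

−(2*x − 5*s + 5)*(3*x − s)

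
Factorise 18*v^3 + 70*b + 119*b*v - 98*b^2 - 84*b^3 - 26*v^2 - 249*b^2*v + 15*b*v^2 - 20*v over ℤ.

-(3*b + 9*v + 5)*(4*b + v - 2)*(7*b - 2*v)

Group: 7*b*(-12*b^2 - 39*b*v - 14*b - 9*v^2 + 13*v + 10) - 2*v*(-12*b^2 - 39*b*v - 14*b - 9*v^2 + 13*v + 10); both groups contain (-12*b^2 - 39*b*v - 14*b - 9*v^2 + 13*v + 10), so (7*b - 2*v) is a factor with cofactor -12*b^2 - 39*b*v - 14*b - 9*v^2 + 13*v + 10.
The cofactor groups again: -12*b^2 - 39*b*v - 14*b - 9*v^2 + 13*v + 10 = -4*b*(3*b + 9*v + 5) + (-v + 2)*(3*b + 9*v + 5); both groups contain (3*b + 9*v + 5), giving -(4*b + v - 2)*(3*b + 9*v + 5).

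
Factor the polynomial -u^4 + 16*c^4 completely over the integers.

(2*c + u)*(2*c - u)*(4*c^2 + u^2)

Difference of squares twice: with A = 2*c and B = u, A⁴ − B⁴ = (A² − B²)(A² + B²), and A² − B² factors again.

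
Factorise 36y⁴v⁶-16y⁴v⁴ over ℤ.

4v⁴y⁴(3v+2)(3v-2)

Every term has a factor of 4y⁴v⁴; factoring it out leaves 9v²-4.
Recognize a difference of squares with the parts 3v and 2.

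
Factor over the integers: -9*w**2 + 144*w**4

9*w**2*(4*w + 1)*(4*w - 1)

Every term has a factor of 9*w**2. Then 16*w**2 - 1 = (4*w)² − (1)².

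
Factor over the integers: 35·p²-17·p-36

Need a pair with product 35·(-36) = -1260 and sum -17: that's 28 and -45.
Split the middle term: 35·p²+28·p - 45·p-36 = 7·p·(5·p+4) - 9·(5·p+4).

(5·p+4)·(7·p-9)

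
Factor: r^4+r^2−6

Substitute u = r^2 to get a quadratic in u, then factor.
r^2+3 is irreducible over ℤ (always positive, so no real roots).
r^2−2 is irreducible over ℤ (2 is not a perfect square).

(r^2+3)(r^2−2)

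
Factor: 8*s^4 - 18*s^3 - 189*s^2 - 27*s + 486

(2*s - 3)*(4*s + 9)*(s + 3)*(s - 6)

Testing divisors of the constant over divisors of the leading coefficient, s = -3 is a root, giving the factor (s + 3) and quotient 8*s^3 - 42*s^2 - 63*s + 162.
Then s = -9/4 is a root, so (4*s + 9) is a factor; dividing leaves 2*s^2 - 15*s + 18.
The remaining quadratic factors as (2*s - 3)(s - 6).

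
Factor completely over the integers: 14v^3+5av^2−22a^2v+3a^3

Group: a(3a^2−av−2v^2) − 7v(3a^2−av−2v^2); both groups contain (3a^2−av−2v^2), so (a−7v) is a factor with cofactor 3a^2−av−2v^2.
The cofactor groups again: 3a^2−av−2v^2 = 3a(a−v) + 2v(a−v); both groups contain (a−v), giving (3a+2v)(a−v).

(3a+2v)(a−7v)(a−v)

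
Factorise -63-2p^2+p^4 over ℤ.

Substitute u = p^2 to get a quadratic in u, then factor.
p^2+7 is irreducible over ℤ (always positive, so no real roots).
p^2-9 is a difference of squares.

(p+3)(p-3)(p^2+7)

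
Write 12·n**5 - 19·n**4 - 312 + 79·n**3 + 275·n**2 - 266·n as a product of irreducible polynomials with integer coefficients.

Trying the rational-root candidates, n = 4/3 is a root, giving the factor (3·n - 4) and quotient 4·n**4 - n**3 + 25·n**2 + 125·n + 78.
Then n = -3/4 is a root, so (4·n + 3) divides it; the quotient is n**3 - n**2 + 7·n + 26.
Then n = -2 is a root, so (n + 2) divides it; the quotient is n**2 - 3·n + 13.
The quadratic n**2 - 3·n + 13 has discriminant -43 < 0 and is irreducible over ℤ.

(3·n - 4)·(4·n + 3)·(n + 2)·(n**2 - 3·n + 13)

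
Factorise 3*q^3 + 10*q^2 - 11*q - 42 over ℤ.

(3*q + 7)*(q + 3)*(q - 2)

Testing divisors of the constant over divisors of the leading coefficient, q = -3 is a root, so (q + 3) divides it; the quotient is 3*q^2 + q - 14.
The remaining quadratic factors as (q - 2)(3*q + 7).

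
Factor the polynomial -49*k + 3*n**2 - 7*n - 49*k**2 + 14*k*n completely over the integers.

-(7*k + n)*(7*k - 3*n + 7)

Group: -7*k*(7*k + n) + (3*n - 7)*(7*k + n); both groups contain (7*k + n).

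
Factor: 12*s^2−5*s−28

(3*s+4)*(4*s−7)

Need a pair with product 12·(−28) = −336 and sum −5: that's −21 and 16.
Split the middle term: 12*s^2−21*s + 16*s−28 = 3*s*(4*s−7) + 4*(4*s−7).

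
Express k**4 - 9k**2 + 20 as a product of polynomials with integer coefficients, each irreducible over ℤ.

Substitute u = k**2 to get a quadratic in u, then factor.
k**2 - 5 is irreducible over ℤ (5 is not a perfect square).
k**2 - 4 is a difference of squares.

(k + 2)(k - 2)(k**2 - 5)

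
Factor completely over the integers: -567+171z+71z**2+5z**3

Among the possible rational roots, z = -7 is a root, giving the factor (z+7) and quotient 5z**2+36z-81.
The remaining quadratic factors as (5z-9)(z+9).

(5z-9)(z+7)(z+9)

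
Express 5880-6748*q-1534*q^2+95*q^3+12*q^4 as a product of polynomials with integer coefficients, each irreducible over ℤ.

(3*q+14)*(4*q-3)*(q+14)*(q-10)

Among the possible rational roots, q = -14 is a root, so (q+14) is a factor; dividing leaves 12*q^3-73*q^2-512*q+420.
Continuing, q = 10 is a root, so (q-10) divides it; the quotient is 12*q^2+47*q-42.
The remaining quadratic factors as (3*q+14)(4*q-3).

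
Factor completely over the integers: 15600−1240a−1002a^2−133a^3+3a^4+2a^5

(2a+13)(a−10)(a−3)(a^2+8a+40)

Testing divisors of the constant over divisors of the leading coefficient, a = 10 is a root, giving the factor (a−10) and quotient 2a^4+23a^3+97a^2−32a−1560.
Then a = −13/2 is a root, so (2a+13) is a factor; dividing leaves a^3+5a^2+16a−120.
Then a = 3 is a root, so (a−3) divides it; the quotient is a^2+8a+40.
The quadratic a^2+8a+40 has discriminant −96 < 0 and is irreducible over ℤ.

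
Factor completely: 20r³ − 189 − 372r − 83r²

(4r + 9)(5r + 3)(r − 7)

Trying the rational-root candidates, r = −9/4 is a root, so (4r + 9) divides it; the quotient is 5r² − 32r − 21.
The remaining quadratic factors as (r − 7)(5r + 3).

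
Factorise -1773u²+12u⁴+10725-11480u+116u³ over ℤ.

(2u+13)(6u-5)(u+15)(u-11)

Among the possible rational roots, u = -13/2 is a root, so (2u+13) is a factor; dividing leaves 6u³+19u²-1010u+825.
Then u = 11 is a root, giving the factor (u-11) and quotient 6u²+85u-75.
The remaining quadratic factors as (u+15)(6u-5).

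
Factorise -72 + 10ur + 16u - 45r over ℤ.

Group as (10ur + 16u) + (-45r - 72) = 2u(5r + 8) - 9(5r + 8).
Both groups share the factor (5r + 8).

(2u - 9)(5r + 8)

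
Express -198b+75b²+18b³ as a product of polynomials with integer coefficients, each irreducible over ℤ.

Pull out the common factor 3b, then factor the remaining trinomial.

3b(6b-11)(b+6)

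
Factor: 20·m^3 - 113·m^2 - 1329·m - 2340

Trying the rational-root candidates, m = 12 is a root, so (m - 12) is a factor; dividing leaves 20·m^2 + 127·m + 195.
The remaining quadratic factors as (4·m + 15)(5·m + 13).

(4·m + 15)·(5·m + 13)·(m - 12)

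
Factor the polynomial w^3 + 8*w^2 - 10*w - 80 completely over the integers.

(w + 8)*(w^2 - 10)

Group as (w^3 - 10*w) + (8*w^2 - 80) = w*(w^2 - 10) + 8*(w^2 - 10).
Both groups share the factor (w^2 - 10).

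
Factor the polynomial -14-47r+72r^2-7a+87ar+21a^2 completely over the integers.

(3a+9r+2)(7a+8r-7)

Group: 7a(3a+9r+2) + (8r-7)(3a+9r+2); both groups contain (3a+9r+2).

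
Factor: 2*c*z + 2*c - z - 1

(2*c - 1)*(z + 1)

Group as (2*c*z + 2*c) + (-z - 1) = 2*c*(z + 1) - (z + 1).
Both groups share the factor (z + 1).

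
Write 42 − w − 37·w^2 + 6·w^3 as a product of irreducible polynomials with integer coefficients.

(6·w − 7)·(w + 1)·(w − 6)

Testing divisors of the constant over divisors of the leading coefficient, w = 7/6 is a root, so (6·w − 7) is a factor; dividing leaves w^2 − 5·w − 6.
The remaining quadratic factors as (w − 6)(w + 1).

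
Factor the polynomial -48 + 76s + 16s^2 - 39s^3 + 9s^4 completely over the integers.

Trying the rational-root candidates, s = 2 is a root, giving the factor (s - 2) and quotient 9s^3 - 21s^2 - 26s + 24.
Continuing, s = 3 is a root, so (s - 3) divides it; the quotient is 9s^2 + 6s - 8.
The remaining quadratic factors as (3s - 2)(3s + 4).

(3s + 4)(3s - 2)(s - 2)(s - 3)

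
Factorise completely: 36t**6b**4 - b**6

Factor out b**4 first: what remains is 36t**6 - b**2.
Recognize a difference of squares with the parts 6t**3 and b.

b**4(6t**3 - b)(6t**3 + b)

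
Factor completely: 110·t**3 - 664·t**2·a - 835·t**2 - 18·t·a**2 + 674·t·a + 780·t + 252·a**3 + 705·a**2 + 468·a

Group: 5·t·(22·t**2 - 146·t·a - 167·t + 84·a**2 + 235·a + 156) + 3·a·(22·t**2 - 146·t·a - 167·t + 84·a**2 + 235·a + 156); both groups contain (22·t**2 - 146·t·a - 167·t + 84·a**2 + 235·a + 156), so (5·t + 3·a) is a factor with cofactor 22·t**2 - 146·t·a - 167·t + 84·a**2 + 235·a + 156.
The cofactor groups again: 22·t**2 - 146·t·a - 167·t + 84·a**2 + 235·a + 156 = 11·t·(2·t - 12·a - 13) + (-7·a - 12)·(2·t - 12·a - 13); both groups contain (2·t - 12·a - 13), giving (11·t - 7·a - 12)·(2·t - 12·a - 13).

(2·t - 12·a - 13)·(11·t - 7·a - 12)·(5·t + 3·a)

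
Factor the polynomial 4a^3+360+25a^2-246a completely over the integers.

(4a-15)(a+12)(a-2)

By the rational root theorem, a = 15/4 is a root, so (4a-15) divides it; the quotient is a^2+10a-24.
The remaining quadratic factors as (a-2)(a+12).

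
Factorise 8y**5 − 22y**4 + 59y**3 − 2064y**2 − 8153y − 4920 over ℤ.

Trying the rational-root candidates, y = −3/4 is a root, so (4y + 3) is a factor; dividing leaves 2y**4 − 7y**3 + 20y**2 − 531y − 1640.
Then y = 8 is a root, giving the factor (y − 8) and quotient 2y**3 + 9y**2 + 92y + 205.
Continuing, y = −5/2 is a root, giving the factor (2y + 5) and quotient y**2 + 2y + 41.
The quadratic y**2 + 2y + 41 has discriminant −160 < 0 and is irreducible over ℤ.

(2y + 5)(4y + 3)(y − 8)(y**2 + 2y + 41)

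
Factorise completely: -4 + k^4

(k^2 + 2)(k^2 - 2)

Substitute u = k^2 to get a quadratic in u, then factor.
k^2 + 2 is irreducible over ℤ (always positive, so no real roots).
k^2 - 2 is irreducible over ℤ (2 is not a perfect square).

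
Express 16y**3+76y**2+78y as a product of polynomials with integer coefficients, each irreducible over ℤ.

2y(2y+3)(4y+13)

Pull out the common factor 2y, then factor the remaining trinomial.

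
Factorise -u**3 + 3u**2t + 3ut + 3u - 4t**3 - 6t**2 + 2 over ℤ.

-(u - 2t + 1)(u - 2t - 2)(u + t + 1)

Group: u(-u**2 + ut - 2u + 2t**2 + t - 1) + (-2t - 2)(-u**2 + ut - 2u + 2t**2 + t - 1); both groups contain (-u**2 + ut - 2u + 2t**2 + t - 1), so (u - 2t - 2) is a factor with cofactor -u**2 + ut - 2u + 2t**2 + t - 1.
The cofactor groups again: -u**2 + ut - 2u + 2t**2 + t - 1 = -u(u + t + 1) + (2t - 1)(u + t + 1); both groups contain (u + t + 1), giving -(u - 2t + 1)(u + t + 1).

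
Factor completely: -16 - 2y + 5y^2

Need a pair with product 5·(-16) = -80 and sum -2: that's 8 and -10.
Split the middle term: 5y^2 + 8y - 10y - 16 = y(5y + 8) - 2(5y + 8).

(5y + 8)(y - 2)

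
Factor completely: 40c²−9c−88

Need a pair with product 40·(−88) = −3520 and sum −9: that's −64 and 55.
Split the middle term: 40c²−64c + 55c−88 = 8c(5c−8) + 11(5c−8).

(5c−8)(8c+11)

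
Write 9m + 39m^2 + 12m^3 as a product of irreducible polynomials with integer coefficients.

3m(4m + 1)(m + 3)

Pull out the common factor 3m, then factor the remaining trinomial.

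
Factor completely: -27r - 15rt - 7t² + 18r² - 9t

Group: 6r(3r + t) + (-7t - 9)(3r + t); both groups contain (3r + t).

(3r + t)(6r - 7t - 9)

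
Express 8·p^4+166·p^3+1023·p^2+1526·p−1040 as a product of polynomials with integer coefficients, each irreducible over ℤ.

By the rational root theorem, p = −13/4 is a root, giving the factor (4·p+13) and quotient 2·p^3+35·p^2+142·p−80.
Then p = 1/2 is a root, giving the factor (2·p−1) and quotient p^2+18·p+80.
The remaining quadratic factors as (p+8)(p+10).

(2·p−1)·(4·p+13)·(p+10)·(p+8)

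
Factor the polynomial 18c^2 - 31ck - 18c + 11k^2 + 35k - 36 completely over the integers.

Group: 2c(9c - 11k + 9) + (-k - 4)(9c - 11k + 9); both groups contain (9c - 11k + 9).

(2c - k - 4)(9c - 11k + 9)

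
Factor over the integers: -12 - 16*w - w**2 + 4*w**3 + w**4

(w + 1)*(w + 2)*(w + 3)*(w - 2)

By the rational root theorem, w = -3 is a root, so (w + 3) divides it; the quotient is w**3 + w**2 - 4*w - 4.
Then w = -2 is a root, so (w + 2) divides it; the quotient is w**2 - w - 2.
The remaining quadratic factors as (w + 1)(w - 2).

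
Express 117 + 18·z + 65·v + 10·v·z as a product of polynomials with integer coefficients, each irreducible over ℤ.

Group as (10·v·z + 65·v) + (18·z + 117) = 5·v·(2·z + 13) + 9·(2·z + 13).
Both groups share the factor (2·z + 13).

(2·z + 13)·(5·v + 9)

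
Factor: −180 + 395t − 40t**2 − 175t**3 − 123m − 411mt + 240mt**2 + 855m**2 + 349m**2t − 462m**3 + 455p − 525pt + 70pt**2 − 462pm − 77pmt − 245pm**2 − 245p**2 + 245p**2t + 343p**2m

Group: 7p(49pm + 35pt − 35p − 77m**2 − 6mt + 27m + 35t**2 − 55t + 20) + (6m − 5t − 9)(49pm + 35pt − 35p − 77m**2 − 6mt + 27m + 35t**2 − 55t + 20); both groups contain (49pm + 35pt − 35p − 77m**2 − 6mt + 27m + 35t**2 − 55t + 20), so (7p + 6m − 5t − 9) is a factor with cofactor 49pm + 35pt − 35p − 77m**2 − 6mt + 27m + 35t**2 − 55t + 20.
The cofactor groups again: 49pm + 35pt − 35p − 77m**2 − 6mt + 27m + 35t**2 − 55t + 20 = 7p(7m + 5t − 5) + (−11m + 7t − 4)(7m + 5t − 5); both groups contain (7m + 5t − 5), giving (7p − 11m + 7t − 4)(7m + 5t − 5).

(7p − 11m + 7t − 4)(7p + 6m − 5t − 9)(7m + 5t − 5)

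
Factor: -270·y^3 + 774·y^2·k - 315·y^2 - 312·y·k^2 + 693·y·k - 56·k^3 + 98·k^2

-(6·y - 4·k + 7)·(3·y - 7·k)·(15·y + 2·k)

Group: 3·y·(-90·y^2 + 48·y·k - 105·y + 8·k^2 - 14·k) - 7·k·(-90·y^2 + 48·y·k - 105·y + 8·k^2 - 14·k); both groups contain (-90·y^2 + 48·y·k - 105·y + 8·k^2 - 14·k), so (3·y - 7·k) is a factor with cofactor -90·y^2 + 48·y·k - 105·y + 8·k^2 - 14·k.
The cofactor groups again: -90·y^2 + 48·y·k - 105·y + 8·k^2 - 14·k = -6·y·(15·y + 2·k) + (4·k - 7)·(15·y + 2·k); both groups contain (15·y + 2·k), giving -(6·y - 4·k + 7)·(15·y + 2·k).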